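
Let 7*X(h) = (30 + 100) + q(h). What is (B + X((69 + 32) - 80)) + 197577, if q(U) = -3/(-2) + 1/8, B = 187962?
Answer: 21591237/56 ≈ 3.8556e+5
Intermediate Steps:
q(U) = 13/8 (q(U) = -3*(-½) + 1*(⅛) = 3/2 + ⅛ = 13/8)
X(h) = 1053/56 (X(h) = ((30 + 100) + 13/8)/7 = (130 + 13/8)/7 = (⅐)*(1053/8) = 1053/56)
(B + X((69 + 32) - 80)) + 197577 = (187962 + 1053/56) + 197577 = 10526925/56 + 197577 = 21591237/56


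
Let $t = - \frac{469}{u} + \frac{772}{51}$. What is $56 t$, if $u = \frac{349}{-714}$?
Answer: $\frac{971465264}{17799} \approx 54580.0$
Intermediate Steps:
$u = - \frac{349}{714}$ ($u = 349 \left(- \frac{1}{714}\right) = - \frac{349}{714} \approx -0.4888$)
$t = \frac{17347594}{17799}$ ($t = - \frac{469}{- \frac{349}{714}} + \frac{772}{51} = \left(-469\right) \left(- \frac{714}{349}\right) + 772 \cdot \frac{1}{51} = \frac{334866}{349} + \frac{772}{51} = \frac{17347594}{17799} \approx 974.64$)
$56 t = 56 \cdot \frac{17347594}{17799} = \frac{971465264}{17799}$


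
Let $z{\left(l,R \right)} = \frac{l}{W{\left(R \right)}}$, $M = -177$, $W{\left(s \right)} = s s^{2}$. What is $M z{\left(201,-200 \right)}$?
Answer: $\frac{35577}{8000000} \approx 0.0044471$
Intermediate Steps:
$W{\left(s \right)} = s^{3}$
$z{\left(l,R \right)} = \frac{l}{R^{3}}$
$M z{\left(201,-200 \right)} = - 177 \frac{201}{-8000000} = - 177 \cdot 201 \left(- \frac{1}{8000000}\right) = \left(-177\right) \left(- \frac{201}{8000000}\right) = \frac{35577}{8000000}$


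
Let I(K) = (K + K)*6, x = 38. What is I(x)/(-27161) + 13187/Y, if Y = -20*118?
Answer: -359248267/64099960 ≈ -5.6045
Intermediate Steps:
I(K) = 12*K (I(K) = (2*K)*6 = 12*K)
Y = -2360
I(x)/(-27161) + 13187/Y = (12*38)/(-27161) + 13187/(-2360) = 456*(-1/27161) + 13187*(-1/2360) = -456/27161 - 13187/2360 = -359248267/64099960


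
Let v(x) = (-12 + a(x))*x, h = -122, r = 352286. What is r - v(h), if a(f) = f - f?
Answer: 350822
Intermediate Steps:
a(f) = 0
v(x) = -12*x (v(x) = (-12 + 0)*x = -12*x)
r - v(h) = 352286 - (-12)*(-122) = 352286 - 1*1464 = 352286 - 1464 = 350822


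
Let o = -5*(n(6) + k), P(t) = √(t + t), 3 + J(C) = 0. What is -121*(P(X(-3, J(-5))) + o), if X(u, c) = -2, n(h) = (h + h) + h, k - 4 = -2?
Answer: 12100 - 242*I ≈ 12100.0 - 242.0*I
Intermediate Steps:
k = 2 (k = 4 - 2 = 2)
n(h) = 3*h (n(h) = 2*h + h = 3*h)
J(C) = -3 (J(C) = -3 + 0 = -3)
P(t) = √2*√t (P(t) = √(2*t) = √2*√t)
o = -100 (o = -5*(3*6 + 2) = -5*(18 + 2) = -5*20 = -100)
-121*(P(X(-3, J(-5))) + o) = -121*(√2*√(-2) - 100) = -121*(√2*(I*√2) - 100) = -121*(2*I - 100) = -121*(-100 + 2*I) = 12100 - 242*I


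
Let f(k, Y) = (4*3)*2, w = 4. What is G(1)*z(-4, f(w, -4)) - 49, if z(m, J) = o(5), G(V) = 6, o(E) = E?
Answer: -19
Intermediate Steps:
f(k, Y) = 24 (f(k, Y) = 12*2 = 24)
z(m, J) = 5
G(1)*z(-4, f(w, -4)) - 49 = 6*5 - 49 = 30 - 49 = -19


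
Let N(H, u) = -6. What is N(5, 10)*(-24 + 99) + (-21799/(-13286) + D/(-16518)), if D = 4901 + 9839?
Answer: -49295963179/109729074 ≈ -449.25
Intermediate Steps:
D = 14740
N(5, 10)*(-24 + 99) + (-21799/(-13286) + D/(-16518)) = -6*(-24 + 99) + (-21799/(-13286) + 14740/(-16518)) = -6*75 + (-21799*(-1/13286) + 14740*(-1/16518)) = -450 + (21799/13286 - 7370/8259) = -450 + 82120121/109729074 = -49295963179/109729074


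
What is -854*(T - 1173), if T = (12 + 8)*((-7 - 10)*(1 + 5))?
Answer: 2743902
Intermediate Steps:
T = -2040 (T = 20*(-17*6) = 20*(-102) = -2040)
-854*(T - 1173) = -854*(-2040 - 1173) = -854*(-3213) = 2743902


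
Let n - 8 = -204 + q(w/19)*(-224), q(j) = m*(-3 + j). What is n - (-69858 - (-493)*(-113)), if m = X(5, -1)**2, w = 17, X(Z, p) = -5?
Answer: 2606049/19 ≈ 1.3716e+5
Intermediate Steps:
m = 25 (m = (-5)**2 = 25)
q(j) = -75 + 25*j (q(j) = 25*(-3 + j) = -75 + 25*j)
n = 220276/19 (n = 8 + (-204 + (-75 + 25*(17/19))*(-224)) = 8 + (-204 + (-75 + 425/19)*(-224)) = 8 + (-204 - 1000/19*(-224)) = 8 + (-204 + 224000/19) = 8 + 220124/19 = 220276/19 ≈ 11593.)
n - (-69858 - (-493)*(-113)) = 220276/19 - (-69858 - (-493)*(-113)) = 220276/19 - (-69858 - 1*55709) = 220276/19 - (-69858 - 55709) = 220276/19 - 1*(-125567) = 220276/19 + 125567 = 2606049/19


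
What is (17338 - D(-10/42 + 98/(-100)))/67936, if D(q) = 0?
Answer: 8669/33968 ≈ 0.25521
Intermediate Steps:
(17338 - D(-10/42 + 98/(-100)))/67936 = (17338 - 1*0)/67936 = (17338 + 0)*(1/67936) = 17338*(1/67936) = 8669/33968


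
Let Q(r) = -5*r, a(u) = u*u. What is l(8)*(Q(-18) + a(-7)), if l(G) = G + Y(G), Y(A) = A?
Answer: 2224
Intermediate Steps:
a(u) = u²
l(G) = 2*G (l(G) = G + G = 2*G)
l(8)*(Q(-18) + a(-7)) = (2*8)*(-5*(-18) + (-7)²) = 16*(90 + 49) = 16*139 = 2224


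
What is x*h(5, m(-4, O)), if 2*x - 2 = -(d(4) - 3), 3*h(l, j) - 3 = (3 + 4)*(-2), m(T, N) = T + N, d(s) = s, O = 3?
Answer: -11/6 ≈ -1.8333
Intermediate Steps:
m(T, N) = N + T
h(l, j) = -11/3 (h(l, j) = 1 + ((3 + 4)*(-2))/3 = 1 + (7*(-2))/3 = 1 + (⅓)*(-14) = 1 - 14/3 = -11/3)
x = ½ (x = 1 + (-(4 - 3))/2 = 1 + (-1*1)/2 = 1 + (½)*(-1) = 1 - ½ = ½ ≈ 0.50000)
x*h(5, m(-4, O)) = (½)*(-11/3) = -11/6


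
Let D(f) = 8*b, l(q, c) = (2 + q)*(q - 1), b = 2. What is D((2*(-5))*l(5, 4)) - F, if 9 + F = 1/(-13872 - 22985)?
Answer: 921426/36857 ≈ 25.000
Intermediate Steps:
l(q, c) = (-1 + q)*(2 + q) (l(q, c) = (2 + q)*(-1 + q) = (-1 + q)*(2 + q))
D(f) = 16 (D(f) = 8*2 = 16)
F = -331714/36857 (F = -9 + 1/(-13872 - 22985) = -9 + 1/(-36857) = -9 - 1/36857 = -331714/36857 ≈ -9.0000)
D((2*(-5))*l(5, 4)) - F = 16 - 1*(-331714/36857) = 16 + 331714/36857 = 921426/36857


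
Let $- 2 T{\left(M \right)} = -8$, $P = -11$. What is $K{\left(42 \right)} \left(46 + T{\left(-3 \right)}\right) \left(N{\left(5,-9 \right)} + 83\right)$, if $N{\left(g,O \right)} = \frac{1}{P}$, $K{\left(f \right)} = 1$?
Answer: $\frac{45600}{11} \approx 4145.5$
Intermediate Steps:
$N{\left(g,O \right)} = - \frac{1}{11}$ ($N{\left(g,O \right)} = \frac{1}{-11} = - \frac{1}{11}$)
$T{\left(M \right)} = 4$ ($T{\left(M \right)} = \left(- \frac{1}{2}\right) \left(-8\right) = 4$)
$K{\left(42 \right)} \left(46 + T{\left(-3 \right)}\right) \left(N{\left(5,-9 \right)} + 83\right) = 1 \left(46 + 4\right) \left(- \frac{1}{11} + 83\right) = 1 \cdot 50 \cdot \frac{912}{11} = 1 \cdot \frac{45600}{11} = \frac{45600}{11}$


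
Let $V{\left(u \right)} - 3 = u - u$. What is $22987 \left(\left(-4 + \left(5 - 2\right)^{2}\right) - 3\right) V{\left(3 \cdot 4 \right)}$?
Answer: $137922$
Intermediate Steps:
$V{\left(u \right)} = 3$ ($V{\left(u \right)} = 3 + \left(u - u\right) = 3 + 0 = 3$)
$22987 \left(\left(-4 + \left(5 - 2\right)^{2}\right) - 3\right) V{\left(3 \cdot 4 \right)} = 22987 \left(\left(-4 + \left(5 - 2\right)^{2}\right) - 3\right) 3 = 22987 \left(\left(-4 + 3^{2}\right) - 3\right) 3 = 22987 \left(\left(-4 + 9\right) - 3\right) 3 = 22987 \left(5 - 3\right) 3 = 22987 \cdot 2 \cdot 3 = 22987 \cdot 6 = 137922$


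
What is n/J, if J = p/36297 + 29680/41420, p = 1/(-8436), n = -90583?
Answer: -27736649749836/219412367 ≈ -1.2641e+5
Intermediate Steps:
p = -1/8436 ≈ -0.00011854
J = 219412367/306201492 (J = -1/8436/36297 + 29680/41420 = -1/8436*1/36297 + 29680*(1/41420) = -1/306201492 + 1484/2071 = 219412367/306201492 ≈ 0.71656)
n/J = -90583/219412367/306201492 = -90583*306201492/219412367 = -27736649749836/219412367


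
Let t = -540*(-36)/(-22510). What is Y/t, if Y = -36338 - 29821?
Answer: 16547101/216 ≈ 76607.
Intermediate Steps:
Y = -66159
t = -1944/2251 (t = 19440*(-1/22510) = -1944/2251 ≈ -0.86362)
Y/t = -66159/(-1944/2251) = -66159*(-2251/1944) = 16547101/216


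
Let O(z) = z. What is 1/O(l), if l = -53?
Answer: -1/53 ≈ -0.018868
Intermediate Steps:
1/O(l) = 1/(-53) = -1/53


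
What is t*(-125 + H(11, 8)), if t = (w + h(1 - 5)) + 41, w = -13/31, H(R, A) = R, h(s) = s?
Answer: -129276/31 ≈ -4170.2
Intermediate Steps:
w = -13/31 (w = -13*1/31 = -13/31 ≈ -0.41935)
t = 1134/31 (t = (-13/31 + (1 - 5)) + 41 = (-13/31 - 4) + 41 = -137/31 + 41 = 1134/31 ≈ 36.581)
t*(-125 + H(11, 8)) = 1134*(-125 + 11)/31 = (1134/31)*(-114) = -129276/31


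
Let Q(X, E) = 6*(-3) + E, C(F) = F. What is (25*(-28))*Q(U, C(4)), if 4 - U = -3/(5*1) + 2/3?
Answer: 9800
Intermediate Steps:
U = 59/15 (U = 4 - (-3/(5*1) + 2/3) = 4 - (-3/5 + 2*(⅓)) = 4 - (-3*⅕ + ⅔) = 4 - (-⅗ + ⅔) = 4 - 1*1/15 = 4 - 1/15 = 59/15 ≈ 3.9333)
Q(X, E) = -18 + E
(25*(-28))*Q(U, C(4)) = (25*(-28))*(-18 + 4) = -700*(-14) = 9800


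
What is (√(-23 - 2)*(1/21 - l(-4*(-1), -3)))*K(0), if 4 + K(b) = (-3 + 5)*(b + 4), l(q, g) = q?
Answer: -1660*I/21 ≈ -79.048*I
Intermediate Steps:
K(b) = 4 + 2*b (K(b) = -4 + (-3 + 5)*(b + 4) = -4 + 2*(4 + b) = -4 + (8 + 2*b) = 4 + 2*b)
(√(-23 - 2)*(1/21 - l(-4*(-1), -3)))*K(0) = (√(-23 - 2)*(1/21 - (-4)*(-1)))*(4 + 2*0) = (√(-25)*(1/21 - 1*4))*(4 + 0) = ((5*I)*(1/21 - 4))*4 = ((5*I)*(-83/21))*4 = -415*I/21*4 = -1660*I/21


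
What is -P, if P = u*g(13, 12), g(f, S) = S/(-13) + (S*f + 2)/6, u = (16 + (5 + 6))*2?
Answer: -17838/13 ≈ -1372.2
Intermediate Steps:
u = 54 (u = (16 + 11)*2 = 27*2 = 54)
g(f, S) = ⅓ - S/13 + S*f/6 (g(f, S) = S*(-1/13) + (2 + S*f)*(⅙) = -S/13 + (⅓ + S*f/6) = ⅓ - S/13 + S*f/6)
P = 17838/13 (P = 54*(⅓ - 1/13*12 + (⅙)*12*13) = 54*(⅓ - 12/13 + 26) = 54*(991/39) = 17838/13 ≈ 1372.2)
-P = -1*17838/13 = -17838/13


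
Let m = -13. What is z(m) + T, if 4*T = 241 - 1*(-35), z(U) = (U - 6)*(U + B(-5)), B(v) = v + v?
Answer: 506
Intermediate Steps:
B(v) = 2*v
z(U) = (-10 + U)*(-6 + U) (z(U) = (U - 6)*(U + 2*(-5)) = (-6 + U)*(U - 10) = (-6 + U)*(-10 + U) = (-10 + U)*(-6 + U))
T = 69 (T = (241 - 1*(-35))/4 = (241 + 35)/4 = (1/4)*276 = 69)
z(m) + T = (60 + (-13)**2 - 16*(-13)) + 69 = (60 + 169 + 208) + 69 = 437 + 69 = 506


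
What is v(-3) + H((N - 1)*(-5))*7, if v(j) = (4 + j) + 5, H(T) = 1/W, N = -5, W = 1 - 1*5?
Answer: 17/4 ≈ 4.2500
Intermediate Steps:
W = -4 (W = 1 - 5 = -4)
H(T) = -¼ (H(T) = 1/(-4) = -¼)
v(j) = 9 + j
v(-3) + H((N - 1)*(-5))*7 = (9 - 3) - ¼*7 = 6 - 7/4 = 17/4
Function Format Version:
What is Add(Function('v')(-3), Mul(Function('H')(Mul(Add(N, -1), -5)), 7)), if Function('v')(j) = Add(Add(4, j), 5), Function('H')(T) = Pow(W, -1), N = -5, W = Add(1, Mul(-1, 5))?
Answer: Rational(17, 4) ≈ 4.2500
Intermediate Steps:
W = -4 (W = Add(1, -5) = -4)
Function('H')(T) = Rational(-1, 4) (Function('H')(T) = Pow(-4, -1) = Rational(-1, 4))
Function('v')(j) = Add(9, j)
Add(Function('v')(-3), Mul(Function('H')(Mul(Add(N, -1), -5)), 7)) = Add(Add(9, -3), Mul(Rational(-1, 4), 7)) = Add(6, Rational(-7, 4)) = Rational(17, 4)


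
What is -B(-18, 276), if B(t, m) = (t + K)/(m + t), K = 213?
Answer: -65/86 ≈ -0.75581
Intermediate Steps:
B(t, m) = (213 + t)/(m + t) (B(t, m) = (t + 213)/(m + t) = (213 + t)/(m + t))
-B(-18, 276) = -(213 - 18)/(276 - 18) = -195/258 = -1*65/86 = -65/86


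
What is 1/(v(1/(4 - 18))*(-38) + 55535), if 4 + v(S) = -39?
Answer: 1/57169 ≈ 1.7492e-5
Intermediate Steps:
v(S) = -43 (v(S) = -4 - 39 = -43)
1/(v(1/(4 - 18))*(-38) + 55535) = 1/(-43*(-38) + 55535) = 1/(1634 + 55535) = 1/57169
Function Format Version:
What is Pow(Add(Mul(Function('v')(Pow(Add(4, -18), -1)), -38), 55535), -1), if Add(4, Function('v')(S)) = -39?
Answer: Rational(1, 57169) ≈ 1.7492e-5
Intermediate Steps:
Function('v')(S) = -43 (Function('v')(S) = Add(-4, -39) = -43)
Pow(Add(Mul(Function('v')(Pow(Add(4, -18), -1)), -38), 55535), -1) = Pow(Add(Mul(-43, -38), 55535), -1) = Pow(Add(1634, 55535), -1) = Pow(57169, -1) = Rational(1, 57169)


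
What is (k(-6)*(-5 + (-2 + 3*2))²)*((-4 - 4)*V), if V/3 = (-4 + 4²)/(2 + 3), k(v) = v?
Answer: 1728/5 ≈ 345.60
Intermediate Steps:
V = 36/5 (V = 3*((-4 + 4²)/(2 + 3)) = 3*((-4 + 16)/5) = 3*(12*(⅕)) = 3*(12/5) = 36/5 ≈ 7.2000)
(k(-6)*(-5 + (-2 + 3*2))²)*((-4 - 4)*V) = (-6*(-5 + (-2 + 3*2))²)*((-4 - 4)*(36/5)) = (-6*(-5 + (-2 + 6))²)*(-8*36/5) = -6*(-5 + 4)²*(-288/5) = -6*(-1)²*(-288/5) = -6*1*(-288/5) = -6*(-288/5) = 1728/5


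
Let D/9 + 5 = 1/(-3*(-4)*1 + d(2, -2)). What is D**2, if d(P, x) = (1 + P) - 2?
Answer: 331776/169 ≈ 1963.2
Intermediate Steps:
d(P, x) = -1 + P
D = -576/13 (D = -45 + 9/(-3*(-4)*1 + (-1 + 2)) = -45 + 9/(12*1 + 1) = -45 + 9/(12 + 1) = -45 + 9/13 = -576/13 ≈ -44.308)
D**2 = (-576/13)**2 = 331776/169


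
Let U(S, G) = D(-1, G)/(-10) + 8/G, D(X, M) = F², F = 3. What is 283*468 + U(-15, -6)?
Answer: 3973253/30 ≈ 1.3244e+5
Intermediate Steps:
D(X, M) = 9 (D(X, M) = 3² = 9)
U(S, G) = -9/10 + 8/G (U(S, G) = 9/(-10) + 8/G = 9*(-⅒) + 8/G = -9/10 + 8/G)
283*468 + U(-15, -6) = 283*468 + (-9/10 + 8/(-6)) = 132444 + (-9/10 + 8*(-⅙)) = 132444 + (-9/10 - 4/3) = 132444 - 67/30 = 3973253/30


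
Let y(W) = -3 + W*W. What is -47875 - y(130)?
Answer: -64772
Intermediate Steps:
y(W) = -3 + W²
-47875 - y(130) = -47875 - (-3 + 130²) = -47875 - (-3 + 16900) = -47875 - 1*16897 = -47875 - 16897 = -64772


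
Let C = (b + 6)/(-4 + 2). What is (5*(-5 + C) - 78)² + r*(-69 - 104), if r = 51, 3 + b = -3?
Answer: 1786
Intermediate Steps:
b = -6 (b = -3 - 3 = -6)
C = 0 (C = (-6 + 6)/(-4 + 2) = 0/(-2) = 0*(-½) = 0)
(5*(-5 + C) - 78)² + r*(-69 - 104) = (5*(-5 + 0) - 78)² + 51*(-69 - 104) = (5*(-5) - 78)² + 51*(-173) = (-25 - 78)² - 8823 = (-103)² - 8823 = 10609 - 8823 = 1786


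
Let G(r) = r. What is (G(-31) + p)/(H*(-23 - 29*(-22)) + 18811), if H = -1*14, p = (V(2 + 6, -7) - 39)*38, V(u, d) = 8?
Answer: -1209/10201 ≈ -0.11852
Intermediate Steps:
p = -1178 (p = (8 - 39)*38 = -31*38 = -1178)
H = -14
(G(-31) + p)/(H*(-23 - 29*(-22)) + 18811) = (-31 - 1178)/(-14*(-23 - 29*(-22)) + 18811) = -1209/(-14*(-23 + 638) + 18811) = -1209/(-14*615 + 18811) = -1209/(-8610 + 18811) = -1209/10201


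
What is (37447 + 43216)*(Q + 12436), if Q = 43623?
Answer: 4521887117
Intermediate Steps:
(37447 + 43216)*(Q + 12436) = (37447 + 43216)*(43623 + 12436) = 80663*56059 = 4521887117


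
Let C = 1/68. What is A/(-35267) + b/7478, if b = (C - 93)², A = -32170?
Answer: 2522369273083/1219471918624 ≈ 2.0684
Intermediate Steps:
C = 1/68 ≈ 0.014706
b = 39980329/4624 (b = (1/68 - 93)² = (-6323/68)² = 39980329/4624 ≈ 8646.3)
A/(-35267) + b/7478 = -32170/(-35267) + (39980329/4624)/7478 = -32170*(-1/35267) + (39980329/4624)*(1/7478) = 32170/35267 + 39980329/34578272 = 2522369273083/1219471918624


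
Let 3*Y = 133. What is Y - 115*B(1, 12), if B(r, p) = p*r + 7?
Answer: -6422/3 ≈ -2140.7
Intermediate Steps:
Y = 133/3 (Y = (⅓)*133 = 133/3 ≈ 44.333)
B(r, p) = 7 + p*r
Y - 115*B(1, 12) = 133/3 - 115*(7 + 12*1) = 133/3 - 115*(7 + 12) = 133/3 - 115*19 = 133/3 - 2185 = -6422/3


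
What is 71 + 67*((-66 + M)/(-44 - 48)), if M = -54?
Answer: 3643/23 ≈ 158.39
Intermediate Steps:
71 + 67*((-66 + M)/(-44 - 48)) = 71 + 67*((-66 - 54)/(-44 - 48)) = 71 + 67*(-120/(-92)) = 71 + 67*(-120*(-1/92)) = 71 + 67*(30/23) = 71 + 2010/23 = 3643/23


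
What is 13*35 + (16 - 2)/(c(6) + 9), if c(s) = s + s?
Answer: 1367/3 ≈ 455.67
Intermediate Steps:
c(s) = 2*s
13*35 + (16 - 2)/(c(6) + 9) = 13*35 + (16 - 2)/(2*6 + 9) = 455 + 14/(12 + 9) = 455 + 14/21 = 455 + 14*(1/21) = 455 + 2/3 = 1367/3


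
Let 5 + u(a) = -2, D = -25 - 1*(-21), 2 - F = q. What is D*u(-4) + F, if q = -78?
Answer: 108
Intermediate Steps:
F = 80 (F = 2 - 1*(-78) = 2 + 78 = 80)
D = -4 (D = -25 + 21 = -4)
u(a) = -7 (u(a) = -5 - 2 = -7)
D*u(-4) + F = -4*(-7) + 80 = 28 + 80 = 108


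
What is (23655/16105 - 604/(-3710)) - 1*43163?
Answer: -257887233918/5974955 ≈ -43161.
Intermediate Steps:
(23655/16105 - 604/(-3710)) - 1*43163 = (23655*(1/16105) - 604*(-1/3710)) - 43163 = (4731/3221 + 302/1855) - 43163 = 9748747/5974955 - 43163 = -257887233918/5974955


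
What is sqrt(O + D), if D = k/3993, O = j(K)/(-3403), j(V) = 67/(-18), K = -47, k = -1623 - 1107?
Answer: I*sqrt(4166439861958)/2470578 ≈ 0.8262*I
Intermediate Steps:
k = -2730
j(V) = -67/18 (j(V) = 67*(-1/18) = -67/18)
O = 67/61254 (O = -67/18/(-3403) = -67/18*(-1/3403) = 67/61254 ≈ 0.0010938)
D = -910/1331 (D = -2730/3993 = -2730*1/3993 = -910/1331 ≈ -0.68370)
sqrt(O + D) = sqrt(67/61254 - 910/1331) = sqrt(-55651963/81529074) = I*sqrt(4166439861958)/2470578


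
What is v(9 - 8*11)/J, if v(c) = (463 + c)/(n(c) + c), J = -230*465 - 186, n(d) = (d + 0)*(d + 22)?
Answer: -1/1234296 ≈ -8.1018e-7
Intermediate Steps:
n(d) = d*(22 + d)
J = -107136 (J = -106950 - 186 = -107136)
v(c) = (463 + c)/(c + c*(22 + c)) (v(c) = (463 + c)/(c*(22 + c) + c) = (463 + c)/(c + c*(22 + c)))
v(9 - 8*11)/J = ((463 + (9 - 8*11))/((9 - 8*11)*(23 + (9 - 8*11))))/(-107136) = ((463 + (9 - 88))/((9 - 88)*(23 + (9 - 88))))*(-1/107136) = ((463 - 79)/((-79)*(23 - 79)))*(-1/107136) = -1/79*384/(-56)*(-1/107136) = -1/79*(-1/56)*384*(-1/107136) = (48/553)*(-1/107136) = -1/1234296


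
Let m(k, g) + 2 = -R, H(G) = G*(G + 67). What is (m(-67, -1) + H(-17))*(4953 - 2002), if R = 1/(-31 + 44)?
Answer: -2514479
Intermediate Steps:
R = 1/13 ≈ 0.076923
H(G) = G*(67 + G)
m(k, g) = -27/13 (m(k, g) = -2 - 1*1/13 = -2 - 1/13 = -27/13)
(m(-67, -1) + H(-17))*(4953 - 2002) = (-27/13 - 17*(67 - 17))*(4953 - 2002) = (-27/13 - 17*50)*2951 = (-27/13 - 850)*2951 = -11077/13*2951 = -2514479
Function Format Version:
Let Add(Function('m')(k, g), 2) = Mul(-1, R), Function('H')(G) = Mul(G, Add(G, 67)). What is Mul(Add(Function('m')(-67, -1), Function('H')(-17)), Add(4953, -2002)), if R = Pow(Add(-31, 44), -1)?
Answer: -2514479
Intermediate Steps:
R = Rational(1, 13) (R = Pow(13, -1) = Rational(1, 13) ≈ 0.076923)
Function('H')(G) = Mul(G, Add(67, G))
Function('m')(k, g) = Rational(-27, 13) (Function('m')(k, g) = Add(-2, Mul(-1, Rational(1, 13))) = Add(-2, Rational(-1, 13)) = Rational(-27, 13))
Mul(Add(Function('m')(-67, -1), Function('H')(-17)), Add(4953, -2002)) = Mul(Add(Rational(-27, 13), Mul(-17, Add(67, -17))), Add(4953, -2002)) = Mul(Add(Rational(-27, 13), Mul(-17, 50)), 2951) = Mul(Add(Rational(-27, 13), -850), 2951) = Mul(Rational(-11077, 13), 2951) = -2514479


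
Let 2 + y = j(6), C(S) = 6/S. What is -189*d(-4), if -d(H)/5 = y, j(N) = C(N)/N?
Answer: -3465/2 ≈ -1732.5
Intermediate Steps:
j(N) = 6/N**2 (j(N) = (6/N)/N = 6/N**2)
y = -11/6 (y = -2 + 6/6**2 = -2 + 6*(1/36) = -2 + 1/6 = -11/6 ≈ -1.8333)
d(H) = 55/6 (d(H) = -5*(-11/6) = 55/6)
-189*d(-4) = -189*55/6 = -3465/2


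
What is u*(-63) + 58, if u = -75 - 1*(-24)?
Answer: 3271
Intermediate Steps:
u = -51 (u = -75 + 24 = -51)
u*(-63) + 58 = -51*(-63) + 58 = 3213 + 58 = 3271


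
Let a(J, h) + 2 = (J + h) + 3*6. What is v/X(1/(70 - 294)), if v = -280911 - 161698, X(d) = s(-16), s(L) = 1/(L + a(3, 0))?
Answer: -1327827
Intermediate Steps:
a(J, h) = 16 + J + h (a(J, h) = -2 + ((J + h) + 3*6) = -2 + ((J + h) + 18) = -2 + (18 + J + h) = 16 + J + h)
s(L) = 1/(19 + L) (s(L) = 1/(L + (16 + 3 + 0)) = 1/(L + 19) = 1/(19 + L))
X(d) = 1/3 (X(d) = 1/(19 - 16) = 1/3)
v = -442609
v/X(1/(70 - 294)) = -442609/1/3 = -442609*3 = -1327827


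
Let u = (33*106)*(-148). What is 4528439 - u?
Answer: 5046143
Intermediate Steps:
u = -517704 (u = 3498*(-148) = -517704)
4528439 - u = 4528439 - 1*(-517704) = 4528439 + 517704 = 5046143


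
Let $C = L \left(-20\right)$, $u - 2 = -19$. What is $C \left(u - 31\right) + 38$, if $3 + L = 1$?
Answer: $-1882$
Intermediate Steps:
$L = -2$ ($L = -3 + 1 = -2$)
$u = -17$ ($u = 2 - 19 = -17$)
$C = 40$ ($C = \left(-2\right) \left(-20\right) = 40$)
$C \left(u - 31\right) + 38 = 40 \left(-17 - 31\right) + 38 = 40 \left(-48\right) + 38 = -1920 + 38 = -1882$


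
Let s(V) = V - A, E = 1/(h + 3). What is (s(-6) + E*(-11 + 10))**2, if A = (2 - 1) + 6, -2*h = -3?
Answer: 14161/81 ≈ 174.83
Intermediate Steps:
h = 3/2 (h = -1/2*(-3) = 3/2 ≈ 1.5000)
A = 7 (A = 1 + 6 = 7)
E = 2/9 (E = 1/(3/2 + 3) = 1/(9/2) = 2/9 ≈ 0.22222)
s(V) = -7 + V (s(V) = V - 1*7 = V - 7 = -7 + V)
(s(-6) + E*(-11 + 10))**2 = ((-7 - 6) + 2*(-11 + 10)/9)**2 = (-13 + (2/9)*(-1))**2 = (-13 - 2/9)**2 = (-119/9)**2 = 14161/81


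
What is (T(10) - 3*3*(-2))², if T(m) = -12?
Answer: 36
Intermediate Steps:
(T(10) - 3*3*(-2))² = (-12 - 3*3*(-2))² = (-12 - 9*(-2))² = (-12 + 18)² = 6² = 36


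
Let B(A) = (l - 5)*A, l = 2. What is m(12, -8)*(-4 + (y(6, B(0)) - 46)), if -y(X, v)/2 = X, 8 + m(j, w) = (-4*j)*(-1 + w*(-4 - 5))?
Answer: 211792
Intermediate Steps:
B(A) = -3*A (B(A) = (2 - 5)*A = -3*A)
m(j, w) = -8 - 4*j*(-1 - 9*w) (m(j, w) = -8 + (-4*j)*(-1 + w*(-4 - 5)) = -8 + (-4*j)*(-1 + w*(-9)) = -8 + (-4*j)*(-1 - 9*w) = -8 - 4*j*(-1 - 9*w))
y(X, v) = -2*X
m(12, -8)*(-4 + (y(6, B(0)) - 46)) = (-8 + 4*12 + 36*12*(-8))*(-4 + (-2*6 - 46)) = (-8 + 48 - 3456)*(-4 + (-12 - 46)) = -3416*(-4 - 58) = -3416*(-62) = 211792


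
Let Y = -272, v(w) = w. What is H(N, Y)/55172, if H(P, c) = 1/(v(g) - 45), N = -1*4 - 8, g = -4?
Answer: -1/2703428 ≈ -3.6990e-7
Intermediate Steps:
N = -12 (N = -4 - 8 = -12)
H(P, c) = -1/49 (H(P, c) = 1/(-4 - 45) = 1/(-49) = -1/49)
H(N, Y)/55172 = -1/49/55172 = -1/49*1/55172 = -1/2703428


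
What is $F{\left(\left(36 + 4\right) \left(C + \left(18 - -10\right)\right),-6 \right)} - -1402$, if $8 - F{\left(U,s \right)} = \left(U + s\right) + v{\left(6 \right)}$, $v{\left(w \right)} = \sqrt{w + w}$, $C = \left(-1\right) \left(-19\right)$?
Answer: $-464 - 2 \sqrt{3} \approx -467.46$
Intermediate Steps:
$C = 19$
$v{\left(w \right)} = \sqrt{2} \sqrt{w}$ ($v{\left(w \right)} = \sqrt{2 w} = \sqrt{2} \sqrt{w}$)
$F{\left(U,s \right)} = 8 - U - s - 2 \sqrt{3}$ ($F{\left(U,s \right)} = 8 - \left(\left(U + s\right) + \sqrt{2} \sqrt{6}\right) = 8 - \left(\left(U + s\right) + 2 \sqrt{3}\right) = 8 - \left(U + s + 2 \sqrt{3}\right) = 8 - U - s - 2 \sqrt{3}$)
$F{\left(\left(36 + 4\right) \left(C + \left(18 - -10\right)\right),-6 \right)} - -1402 = \left(8 - \left(36 + 4\right) \left(19 + \left(18 - -10\right)\right) - -6 - 2 \sqrt{3}\right) - -1402 = \left(8 - 40 \left(19 + \left(18 + 10\right)\right) + 6 - 2 \sqrt{3}\right) + 1402 = \left(8 - 40 \left(19 + 28\right) + 6 - 2 \sqrt{3}\right) + 1402 = \left(8 - 40 \cdot 47 + 6 - 2 \sqrt{3}\right) + 1402 = \left(8 - 1880 + 6 - 2 \sqrt{3}\right) + 1402 = \left(-1866 - 2 \sqrt{3}\right) + 1402 = -464 - 2 \sqrt{3}$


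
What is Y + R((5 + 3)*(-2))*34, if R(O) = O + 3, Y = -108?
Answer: -550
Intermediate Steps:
R(O) = 3 + O
Y + R((5 + 3)*(-2))*34 = -108 + (3 + (5 + 3)*(-2))*34 = -108 + (3 + 8*(-2))*34 = -108 + (3 - 16)*34 = -108 - 13*34 = -108 - 442 = -550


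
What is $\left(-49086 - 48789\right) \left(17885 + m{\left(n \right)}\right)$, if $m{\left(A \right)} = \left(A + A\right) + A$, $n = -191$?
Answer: $-1694412000$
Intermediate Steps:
$m{\left(A \right)} = 3 A$ ($m{\left(A \right)} = 2 A + A = 3 A$)
$\left(-49086 - 48789\right) \left(17885 + m{\left(n \right)}\right) = \left(-49086 - 48789\right) \left(17885 + 3 \left(-191\right)\right) = - 97875 \left(17885 - 573\right) = \left(-97875\right) 17312 = -1694412000$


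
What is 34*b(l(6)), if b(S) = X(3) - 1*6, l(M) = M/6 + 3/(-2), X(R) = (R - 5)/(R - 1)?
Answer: -238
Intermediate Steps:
X(R) = (-5 + R)/(-1 + R)
l(M) = -3/2 + M/6 (l(M) = M*(⅙) + 3*(-½) = M/6 - 3/2 = -3/2 + M/6)
b(S) = -7 (b(S) = (-5 + 3)/(-1 + 3) - 1*6 = -2/2 - 6 = (½)*(-2) - 6 = -1 - 6 = -7)
34*b(l(6)) = 34*(-7) = -238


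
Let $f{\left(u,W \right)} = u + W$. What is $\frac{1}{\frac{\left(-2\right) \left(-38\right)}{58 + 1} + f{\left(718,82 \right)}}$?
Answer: $\frac{59}{47276} \approx 0.001248$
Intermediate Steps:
$f{\left(u,W \right)} = W + u$
$\frac{1}{\frac{\left(-2\right) \left(-38\right)}{58 + 1} + f{\left(718,82 \right)}} = \frac{1}{\frac{\left(-2\right) \left(-38\right)}{58 + 1} + \left(82 + 718\right)} = \frac{1}{\frac{76}{59} + 800} = \frac{1}{\frac{47276}{59}} = \frac{59}{47276}$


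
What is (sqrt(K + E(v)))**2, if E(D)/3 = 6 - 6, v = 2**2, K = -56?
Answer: -56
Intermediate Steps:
v = 4
E(D) = 0 (E(D) = 3*(6 - 6) = 3*0 = 0)
(sqrt(K + E(v)))**2 = (sqrt(-56 + 0))**2 = (sqrt(-56))**2 = (2*I*sqrt(14))**2 = -56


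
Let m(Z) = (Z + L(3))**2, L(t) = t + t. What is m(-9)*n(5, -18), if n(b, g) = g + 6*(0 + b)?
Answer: 108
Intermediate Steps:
L(t) = 2*t
m(Z) = (6 + Z)**2 (m(Z) = (Z + 2*3)**2 = (Z + 6)**2 = (6 + Z)**2)
n(b, g) = g + 6*b
m(-9)*n(5, -18) = (6 - 9)**2*(-18 + 6*5) = (-3)**2*(-18 + 30) = 9*12 = 108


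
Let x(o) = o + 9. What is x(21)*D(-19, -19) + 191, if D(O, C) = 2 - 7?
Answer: 41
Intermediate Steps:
D(O, C) = -5
x(o) = 9 + o
x(21)*D(-19, -19) + 191 = (9 + 21)*(-5) + 191 = 30*(-5) + 191 = -150 + 191 = 41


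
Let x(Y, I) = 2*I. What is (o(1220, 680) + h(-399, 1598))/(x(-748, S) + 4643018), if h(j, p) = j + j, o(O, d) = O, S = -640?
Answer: 211/2320869 ≈ 9.0914e-5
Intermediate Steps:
h(j, p) = 2*j
(o(1220, 680) + h(-399, 1598))/(x(-748, S) + 4643018) = (1220 + 2*(-399))/(2*(-640) + 4643018) = (1220 - 798)/(-1280 + 4643018) = 422/4641738 = 422*(1/4641738) = 211/2320869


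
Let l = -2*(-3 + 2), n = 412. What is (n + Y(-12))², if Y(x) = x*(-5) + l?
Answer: 224676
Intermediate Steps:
l = 2 (l = -2*(-1) = 2)
Y(x) = 2 - 5*x (Y(x) = x*(-5) + 2 = -5*x + 2 = 2 - 5*x)
(n + Y(-12))² = (412 + (2 - 5*(-12)))² = (412 + (2 + 60))² = (412 + 62)² = 474² = 224676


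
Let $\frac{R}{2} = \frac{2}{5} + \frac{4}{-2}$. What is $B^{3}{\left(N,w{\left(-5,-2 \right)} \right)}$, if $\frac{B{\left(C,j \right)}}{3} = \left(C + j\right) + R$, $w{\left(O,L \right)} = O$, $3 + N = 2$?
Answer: $- \frac{2628072}{125} \approx -21025.0$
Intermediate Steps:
$N = -1$ ($N = -3 + 2 = -1$)
$R = - \frac{16}{5}$ ($R = 2 \left(\frac{2}{5} + \frac{4}{-2}\right) = 2 \left(2 \cdot \frac{1}{5} + 4 \left(- \frac{1}{2}\right)\right) = 2 \left(\frac{2}{5} - 2\right) = 2 \left(- \frac{8}{5}\right) = - \frac{16}{5} \approx -3.2$)
$B{\left(C,j \right)} = - \frac{48}{5} + 3 C + 3 j$ ($B{\left(C,j \right)} = 3 \left(\left(C + j\right) - \frac{16}{5}\right) = 3 \left(- \frac{16}{5} + C + j\right) = - \frac{48}{5} + 3 C + 3 j$)
$B^{3}{\left(N,w{\left(-5,-2 \right)} \right)} = \left(- \frac{48}{5} + 3 \left(-1\right) + 3 \left(-5\right)\right)^{3} = \left(- \frac{48}{5} - 3 - 15\right)^{3} = \left(- \frac{138}{5}\right)^{3} = - \frac{2628072}{125}$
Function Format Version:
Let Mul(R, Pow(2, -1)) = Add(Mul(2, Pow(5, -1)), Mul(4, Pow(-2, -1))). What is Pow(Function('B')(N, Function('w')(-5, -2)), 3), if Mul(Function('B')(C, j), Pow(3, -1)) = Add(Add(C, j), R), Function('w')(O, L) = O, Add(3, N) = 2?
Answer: Rational(-2628072, 125) ≈ -21025.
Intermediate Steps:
N = -1 (N = Add(-3, 2) = -1)
R = Rational(-16, 5) (R = Mul(2, Add(Mul(2, Pow(5, -1)), Mul(4, Pow(-2, -1)))) = Mul(2, Add(Mul(2, Rational(1, 5)), Mul(4, Rational(-1, 2)))) = Mul(2, Add(Rational(2, 5), -2)) = Mul(2, Rational(-8, 5)) = Rational(-16, 5) ≈ -3.2000)
Function('B')(C, j) = Add(Rational(-48, 5), Mul(3, C), Mul(3, j)) (Function('B')(C, j) = Mul(3, Add(Add(C, j), Rational(-16, 5))) = Mul(3, Add(Rational(-16, 5), C, j)) = Add(Rational(-48, 5), Mul(3, C), Mul(3, j)))
Pow(Function('B')(N, Function('w')(-5, -2)), 3) = Pow(Add(Rational(-48, 5), Mul(3, -1), Mul(3, -5)), 3) = Pow(Add(Rational(-48, 5), -3, -15), 3) = Pow(Rational(-138, 5), 3) = Rational(-2628072, 125)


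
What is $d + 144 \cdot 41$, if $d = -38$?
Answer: $5866$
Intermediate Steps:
$d + 144 \cdot 41 = -38 + 144 \cdot 41 = -38 + 5904 = 5866$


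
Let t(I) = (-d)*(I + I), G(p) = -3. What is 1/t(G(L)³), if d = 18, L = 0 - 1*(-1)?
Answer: 1/972 ≈ 0.0010288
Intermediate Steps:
L = 1 (L = 0 + 1 = 1)
t(I) = -36*I (t(I) = (-1*18)*(I + I) = -36*I)
1/t(G(L)³) = 1/(-36*(-3)³) = 1/(-36*(-27)) = 1/972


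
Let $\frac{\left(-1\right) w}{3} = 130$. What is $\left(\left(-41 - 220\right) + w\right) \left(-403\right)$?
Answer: $262353$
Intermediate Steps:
$w = -390$ ($w = \left(-3\right) 130 = -390$)
$\left(\left(-41 - 220\right) + w\right) \left(-403\right) = \left(\left(-41 - 220\right) - 390\right) \left(-403\right) = \left(-261 - 390\right) \left(-403\right) = \left(-651\right) \left(-403\right) = 262353$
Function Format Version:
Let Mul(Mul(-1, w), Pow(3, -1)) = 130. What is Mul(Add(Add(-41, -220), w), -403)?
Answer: 262353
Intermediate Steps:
w = -390 (w = Mul(-3, 130) = -390)
Mul(Add(Add(-41, -220), w), -403) = Mul(Add(Add(-41, -220), -390), -403) = Mul(Add(-261, -390), -403) = Mul(-651, -403) = 262353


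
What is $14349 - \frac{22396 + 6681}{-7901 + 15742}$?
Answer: $\frac{112481432}{7841} \approx 14345.0$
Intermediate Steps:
$14349 - \frac{22396 + 6681}{-7901 + 15742} = 14349 - \frac{29077}{7841} = \frac{112481432}{7841}$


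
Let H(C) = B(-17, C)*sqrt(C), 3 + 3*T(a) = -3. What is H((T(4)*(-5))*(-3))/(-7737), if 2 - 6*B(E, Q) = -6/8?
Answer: -11*I*sqrt(30)/185688 ≈ -0.00032447*I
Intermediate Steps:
T(a) = -2 (T(a) = -1 + (1/3)*(-3) = -1 - 1 = -2)
B(E, Q) = 11/24 (B(E, Q) = 1/3 - (-1)/8 = 1/3 - 1/6*(-3/4) = 1/3 + 1/8 = 11/24)
H(C) = 11*sqrt(C)/24
H((T(4)*(-5))*(-3))/(-7737) = (11*sqrt(-2*(-5)*(-3))/24)/(-7737) = (11*sqrt(10*(-3))/24)*(-1/7737) = (11*sqrt(-30)/24)*(-1/7737) = (11*(I*sqrt(30))/24)*(-1/7737) = (11*I*sqrt(30)/24)*(-1/7737) = -11*I*sqrt(30)/185688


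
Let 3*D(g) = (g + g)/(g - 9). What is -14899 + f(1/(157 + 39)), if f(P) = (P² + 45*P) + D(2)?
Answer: -1717075441/115248 ≈ -14899.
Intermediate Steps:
D(g) = 2*g/(3*(-9 + g)) (D(g) = ((g + g)/(g - 9))/3 = ((2*g)/(-9 + g))/3 = (2*g/(-9 + g))/3 = 2*g/(3*(-9 + g)))
f(P) = -4/21 + P² + 45*P (f(P) = (P² + 45*P) + (⅔)*2/(-9 + 2) = (P² + 45*P) + (⅔)*2/(-7) = (P² + 45*P) + (⅔)*2*(-⅐) = (P² + 45*P) - 4/21 = -4/21 + P² + 45*P)
-14899 + f(1/(157 + 39)) = -14899 + (-4/21 + (1/(157 + 39))² + 45/(157 + 39)) = -14899 + (-4/21 + (1/196)² + 45/196) = -14899 + (-4/21 + (1/196)² + 45*(1/196)) = -14899 + (-4/21 + 1/38416 + 45/196) = -14899 + 4511/115248 = -1717075441/115248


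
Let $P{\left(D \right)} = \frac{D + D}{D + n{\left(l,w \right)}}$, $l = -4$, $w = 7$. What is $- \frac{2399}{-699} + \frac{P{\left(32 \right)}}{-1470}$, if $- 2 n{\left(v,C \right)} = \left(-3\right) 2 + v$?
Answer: $\frac{7246493}{2112145} \approx 3.4309$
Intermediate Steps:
$n{\left(v,C \right)} = 3 - \frac{v}{2}$ ($n{\left(v,C \right)} = - \frac{\left(-3\right) 2 + v}{2} = - \frac{-6 + v}{2} = 3 - \frac{v}{2}$)
$P{\left(D \right)} = \frac{2 D}{5 + D}$ ($P{\left(D \right)} = \frac{D + D}{D + \left(3 - -2\right)} = \frac{2 D}{D + \left(3 + 2\right)} = \frac{2 D}{D + 5} = \frac{2 D}{5 + D}$)
$- \frac{2399}{-699} + \frac{P{\left(32 \right)}}{-1470} = - \frac{2399}{-699} + \frac{2 \cdot 32 \frac{1}{5 + 32}}{-1470} = \left(-2399\right) \left(- \frac{1}{699}\right) + 2 \cdot 32 \cdot \frac{1}{37} \left(- \frac{1}{1470}\right) = \frac{2399}{699} + 2 \cdot 32 \cdot \frac{1}{37} \left(- \frac{1}{1470}\right) = \frac{2399}{699} + \frac{64}{37} \left(- \frac{1}{1470}\right) = \frac{2399}{699} - \frac{32}{27195} = \frac{7246493}{2112145}$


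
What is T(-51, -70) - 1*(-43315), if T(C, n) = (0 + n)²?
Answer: 48215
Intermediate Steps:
T(C, n) = n²
T(-51, -70) - 1*(-43315) = (-70)² - 1*(-43315) = 4900 + 43315 = 48215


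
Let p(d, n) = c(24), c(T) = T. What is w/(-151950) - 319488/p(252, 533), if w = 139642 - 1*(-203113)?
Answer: -404620231/30390 ≈ -13314.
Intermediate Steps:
p(d, n) = 24
w = 342755 (w = 139642 + 203113 = 342755)
w/(-151950) - 319488/p(252, 533) = 342755/(-151950) - 319488/24 = 342755*(-1/151950) - 319488*1/24 = -68551/30390 - 13312 = -404620231/30390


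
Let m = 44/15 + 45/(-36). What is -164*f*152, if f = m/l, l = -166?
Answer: 314716/1245 ≈ 252.78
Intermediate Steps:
m = 101/60 (m = 44*(1/15) + 45*(-1/36) = 44/15 - 5/4 = 101/60 ≈ 1.6833)
f = -101/9960 (f = (101/60)/(-166) = (101/60)*(-1/166) = -101/9960 ≈ -0.010141)
-164*f*152 = -164*(-101/9960)*152 = (4141/2490)*152 = 314716/1245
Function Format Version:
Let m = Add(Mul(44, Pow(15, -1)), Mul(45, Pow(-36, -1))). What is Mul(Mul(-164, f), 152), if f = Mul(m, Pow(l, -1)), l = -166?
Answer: Rational(314716, 1245) ≈ 252.78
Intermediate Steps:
m = Rational(101, 60) (m = Add(Mul(44, Rational(1, 15)), Mul(45, Rational(-1, 36))) = Add(Rational(44, 15), Rational(-5, 4)) = Rational(101, 60) ≈ 1.6833)
f = Rational(-101, 9960) (f = Mul(Rational(101, 60), Pow(-166, -1)) = Mul(Rational(101, 60), Rational(-1, 166)) = Rational(-101, 9960) ≈ -0.010141)
Mul(Mul(-164, f), 152) = Mul(Mul(-164, Rational(-101, 9960)), 152) = Mul(Rational(4141, 2490), 152) = Rational(314716, 1245)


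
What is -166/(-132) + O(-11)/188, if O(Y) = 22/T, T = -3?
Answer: 630/517 ≈ 1.2186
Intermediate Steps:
O(Y) = -22/3 (O(Y) = 22/(-3) = 22*(-1/3) = -22/3)
-166/(-132) + O(-11)/188 = -166/(-132) - 22/3/188 = -166*(-1/132) - 22/3*1/188 = 83/66 - 11/282 = 630/517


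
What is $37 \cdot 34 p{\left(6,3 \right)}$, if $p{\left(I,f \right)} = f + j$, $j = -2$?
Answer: $1258$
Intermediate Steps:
$p{\left(I,f \right)} = -2 + f$ ($p{\left(I,f \right)} = f - 2 = -2 + f$)
$37 \cdot 34 p{\left(6,3 \right)} = 37 \cdot 34 \left(-2 + 3\right) = 1258 \cdot 1 = 1258$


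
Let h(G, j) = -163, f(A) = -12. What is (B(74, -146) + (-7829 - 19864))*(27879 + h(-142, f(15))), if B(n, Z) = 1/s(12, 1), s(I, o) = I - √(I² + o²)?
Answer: -767871780 - 27716*√145 ≈ -7.6821e+8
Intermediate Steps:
B(n, Z) = 1/(12 - √145) (B(n, Z) = 1/(12 - √(12² + 1²)) = 1/(12 - √(144 + 1)) = 1/(12 - √145))
(B(74, -146) + (-7829 - 19864))*(27879 + h(-142, f(15))) = ((-12 - √145) + (-7829 - 19864))*(27879 - 163) = ((-12 - √145) - 27693)*27716 = (-27705 - √145)*27716 = -767871780 - 27716*√145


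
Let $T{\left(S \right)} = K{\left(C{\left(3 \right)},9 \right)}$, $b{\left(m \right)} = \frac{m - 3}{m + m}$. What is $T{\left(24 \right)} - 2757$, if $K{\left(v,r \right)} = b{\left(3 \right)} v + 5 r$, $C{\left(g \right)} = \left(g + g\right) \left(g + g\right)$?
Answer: $-2712$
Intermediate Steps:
$b{\left(m \right)} = \frac{-3 + m}{2 m}$
$C{\left(g \right)} = 4 g^{2}$ ($C{\left(g \right)} = 2 g 2 g = 4 g^{2}$)
$K{\left(v,r \right)} = 5 r$ ($K{\left(v,r \right)} = \frac{-3 + 3}{2 \cdot 3} v + 5 r = \frac{1}{2} \cdot \frac{1}{3} \cdot 0 v + 5 r = 0 v + 5 r = 0 + 5 r = 5 r$)
$T{\left(S \right)} = 45$ ($T{\left(S \right)} = 5 \cdot 9 = 45$)
$T{\left(24 \right)} - 2757 = 45 - 2757 = -2712$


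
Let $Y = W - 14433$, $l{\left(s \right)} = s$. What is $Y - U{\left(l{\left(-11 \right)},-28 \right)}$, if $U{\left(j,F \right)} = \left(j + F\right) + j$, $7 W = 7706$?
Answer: $- \frac{92975}{7} \approx -13282.0$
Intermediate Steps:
$W = \frac{7706}{7}$ ($W = \frac{1}{7} \cdot 7706 = \frac{7706}{7} \approx 1100.9$)
$U{\left(j,F \right)} = F + 2 j$ ($U{\left(j,F \right)} = \left(F + j\right) + j = F + 2 j$)
$Y = - \frac{93325}{7}$ ($Y = \frac{7706}{7} - 14433 = - \frac{93325}{7} \approx -13332.0$)
$Y - U{\left(l{\left(-11 \right)},-28 \right)} = - \frac{93325}{7} - \left(-28 + 2 \left(-11\right)\right) = - \frac{93325}{7} - \left(-28 - 22\right) = - \frac{93325}{7} - -50 = - \frac{93325}{7} + 50 = - \frac{92975}{7}$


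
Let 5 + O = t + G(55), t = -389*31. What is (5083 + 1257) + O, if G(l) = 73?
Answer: -5651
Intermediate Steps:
t = -12059
O = -11991 (O = -5 + (-12059 + 73) = -5 - 11986 = -11991)
(5083 + 1257) + O = (5083 + 1257) - 11991 = 6340 - 11991 = -5651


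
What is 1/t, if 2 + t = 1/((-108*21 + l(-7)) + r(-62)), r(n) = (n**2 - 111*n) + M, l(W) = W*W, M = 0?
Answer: -8507/17013 ≈ -0.50003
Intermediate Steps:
l(W) = W**2
r(n) = n**2 - 111*n (r(n) = (n**2 - 111*n) + 0 = n**2 - 111*n)
t = -17013/8507 (t = -2 + 1/((-108*21 + (-7)**2) - 62*(-111 - 62)) = -2 + 1/((-2268 + 49) - 62*(-173)) = -2 + 1/(-2219 + 10726) = -2 + 1/8507 = -17013/8507 ≈ -1.9999)
1/t = 1/(-17013/8507) = -8507/17013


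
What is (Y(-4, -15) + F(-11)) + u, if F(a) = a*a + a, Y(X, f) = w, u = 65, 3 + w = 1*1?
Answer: 173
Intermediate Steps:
w = -2 (w = -3 + 1*1 = -3 + 1 = -2)
Y(X, f) = -2
F(a) = a + a² (F(a) = a² + a = a + a²)
(Y(-4, -15) + F(-11)) + u = (-2 - 11*(1 - 11)) + 65 = (-2 - 11*(-10)) + 65 = (-2 + 110) + 65 = 108 + 65 = 173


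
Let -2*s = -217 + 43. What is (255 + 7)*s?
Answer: 22794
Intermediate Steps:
s = 87 (s = -(-217 + 43)/2 = -½*(-174) = 87)
(255 + 7)*s = (255 + 7)*87 = 262*87 = 22794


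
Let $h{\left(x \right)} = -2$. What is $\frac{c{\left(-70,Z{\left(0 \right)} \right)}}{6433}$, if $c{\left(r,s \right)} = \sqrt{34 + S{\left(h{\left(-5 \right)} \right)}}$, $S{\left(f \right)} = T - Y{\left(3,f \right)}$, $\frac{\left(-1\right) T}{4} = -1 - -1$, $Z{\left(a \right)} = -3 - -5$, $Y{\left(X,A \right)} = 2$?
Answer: $\frac{4 \sqrt{2}}{6433} \approx 0.00087935$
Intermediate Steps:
$Z{\left(a \right)} = 2$ ($Z{\left(a \right)} = -3 + 5 = 2$)
$T = 0$ ($T = - 4 \left(-1 - -1\right) = - 4 \left(-1 + 1\right) = \left(-4\right) 0 = 0$)
$S{\left(f \right)} = -2$ ($S{\left(f \right)} = 0 - 2 = -2$)
$c{\left(r,s \right)} = 4 \sqrt{2}$ ($c{\left(r,s \right)} = \sqrt{34 - 2} = \sqrt{32} = 4 \sqrt{2}$)
$\frac{c{\left(-70,Z{\left(0 \right)} \right)}}{6433} = \frac{4 \sqrt{2}}{6433}$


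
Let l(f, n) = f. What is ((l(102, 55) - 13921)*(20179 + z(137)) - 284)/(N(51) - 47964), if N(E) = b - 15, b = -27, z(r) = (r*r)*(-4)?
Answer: -758621359/48006 ≈ -15803.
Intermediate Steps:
z(r) = -4*r² (z(r) = r²*(-4) = -4*r²)
N(E) = -42 (N(E) = -27 - 15 = -42)
((l(102, 55) - 13921)*(20179 + z(137)) - 284)/(N(51) - 47964) = ((102 - 13921)*(20179 - 4*137²) - 284)/(-42 - 47964) = (-13819*(20179 - 4*18769) - 284)/(-48006) = (-13819*(20179 - 75076) - 284)*(-1/48006) = (-13819*(-54897) - 284)*(-1/48006) = (758621643 - 284)*(-1/48006) = 758621359*(-1/48006) = -758621359/48006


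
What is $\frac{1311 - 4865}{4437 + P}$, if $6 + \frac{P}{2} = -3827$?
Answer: $\frac{3554}{3229} \approx 1.1007$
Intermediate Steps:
$P = -7666$ ($P = -12 + 2 \left(-3827\right) = -12 - 7654 = -7666$)
$\frac{1311 - 4865}{4437 + P} = \frac{1311 - 4865}{4437 - 7666} = - \frac{3554}{-3229} = \left(-3554\right) \left(- \frac{1}{3229}\right) = \frac{3554}{3229}$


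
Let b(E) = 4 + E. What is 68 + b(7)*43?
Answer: 541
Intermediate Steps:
68 + b(7)*43 = 68 + (4 + 7)*43 = 68 + 11*43 = 68 + 473 = 541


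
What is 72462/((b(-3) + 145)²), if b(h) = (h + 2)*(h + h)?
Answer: 72462/22801 ≈ 3.1780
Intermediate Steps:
b(h) = 2*h*(2 + h) (b(h) = (2 + h)*(2*h) = 2*h*(2 + h))
72462/((b(-3) + 145)²) = 72462/((2*(-3)*(2 - 3) + 145)²) = 72462/((2*(-3)*(-1) + 145)²) = 72462/((6 + 145)²) = 72462/(151²) = 72462/22801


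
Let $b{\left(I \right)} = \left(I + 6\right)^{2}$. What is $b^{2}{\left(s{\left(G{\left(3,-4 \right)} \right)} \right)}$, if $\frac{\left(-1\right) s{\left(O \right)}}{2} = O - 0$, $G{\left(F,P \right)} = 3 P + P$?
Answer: $2085136$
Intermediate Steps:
$G{\left(F,P \right)} = 4 P$
$s{\left(O \right)} = - 2 O$ ($s{\left(O \right)} = - 2 \left(O - 0\right) = - 2 \left(O + 0\right) = - 2 O$)
$b{\left(I \right)} = \left(6 + I\right)^{2}$
$b^{2}{\left(s{\left(G{\left(3,-4 \right)} \right)} \right)} = \left(\left(6 - 2 \cdot 4 \left(-4\right)\right)^{2}\right)^{2} = \left(\left(6 - -32\right)^{2}\right)^{2} = \left(\left(6 + 32\right)^{2}\right)^{2} = \left(38^{2}\right)^{2} = 1444^{2} = 2085136$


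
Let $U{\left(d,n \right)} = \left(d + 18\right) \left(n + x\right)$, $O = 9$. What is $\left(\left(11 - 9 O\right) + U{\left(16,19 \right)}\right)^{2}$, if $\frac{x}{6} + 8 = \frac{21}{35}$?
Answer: $\frac{21790224}{25} \approx 8.7161 \cdot 10^{5}$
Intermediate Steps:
$x = - \frac{222}{5}$ ($x = -48 + 6 \cdot \frac{21}{35} = -48 + 6 \cdot 21 \cdot \frac{1}{35} = -48 + 6 \cdot \frac{3}{5} = -48 + \frac{18}{5} = - \frac{222}{5} \approx -44.4$)
$U{\left(d,n \right)} = \left(18 + d\right) \left(- \frac{222}{5} + n\right)$ ($U{\left(d,n \right)} = \left(d + 18\right) \left(n - \frac{222}{5}\right) = \left(18 + d\right) \left(- \frac{222}{5} + n\right)$)
$\left(\left(11 - 9 O\right) + U{\left(16,19 \right)}\right)^{2} = \left(\left(11 - 81\right) + \left(- \frac{3996}{5} + 18 \cdot 19 - \frac{3552}{5} + 16 \cdot 19\right)\right)^{2} = \left(\left(11 - 81\right) + \left(- \frac{3996}{5} + 342 - \frac{3552}{5} + 304\right)\right)^{2} = \left(-70 - \frac{4318}{5}\right)^{2} = \left(- \frac{4668}{5}\right)^{2} = \frac{21790224}{25}$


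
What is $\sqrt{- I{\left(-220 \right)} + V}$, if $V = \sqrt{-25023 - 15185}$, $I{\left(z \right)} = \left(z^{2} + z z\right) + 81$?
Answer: $\sqrt{-96881 + 4 i \sqrt{2513}} \approx 0.322 + 311.26 i$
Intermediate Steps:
$I{\left(z \right)} = 81 + 2 z^{2}$ ($I{\left(z \right)} = \left(z^{2} + z^{2}\right) + 81 = 2 z^{2} + 81 = 81 + 2 z^{2}$)
$V = 4 i \sqrt{2513}$ ($V = \sqrt{-40208} = 4 i \sqrt{2513} \approx 200.52 i$)
$\sqrt{- I{\left(-220 \right)} + V} = \sqrt{- (81 + 2 \left(-220\right)^{2}) + 4 i \sqrt{2513}} = \sqrt{- (81 + 2 \cdot 48400) + 4 i \sqrt{2513}} = \sqrt{- (81 + 96800) + 4 i \sqrt{2513}} = \sqrt{\left(-1\right) 96881 + 4 i \sqrt{2513}} = \sqrt{-96881 + 4 i \sqrt{2513}}$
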